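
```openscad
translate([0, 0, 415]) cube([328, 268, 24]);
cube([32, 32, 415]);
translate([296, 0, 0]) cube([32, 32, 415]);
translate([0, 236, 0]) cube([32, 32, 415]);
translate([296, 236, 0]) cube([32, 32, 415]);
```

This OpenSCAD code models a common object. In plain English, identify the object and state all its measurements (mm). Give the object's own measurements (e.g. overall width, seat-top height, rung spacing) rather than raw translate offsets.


A four-legged stool. The seat is a 328×268×24 mm slab whose top surface is at z = 439 mm; four square legs, each 32×32 mm in cross-section, run from the floor (z = 0) to the underside of the seat, each flush with a corner of the seat.


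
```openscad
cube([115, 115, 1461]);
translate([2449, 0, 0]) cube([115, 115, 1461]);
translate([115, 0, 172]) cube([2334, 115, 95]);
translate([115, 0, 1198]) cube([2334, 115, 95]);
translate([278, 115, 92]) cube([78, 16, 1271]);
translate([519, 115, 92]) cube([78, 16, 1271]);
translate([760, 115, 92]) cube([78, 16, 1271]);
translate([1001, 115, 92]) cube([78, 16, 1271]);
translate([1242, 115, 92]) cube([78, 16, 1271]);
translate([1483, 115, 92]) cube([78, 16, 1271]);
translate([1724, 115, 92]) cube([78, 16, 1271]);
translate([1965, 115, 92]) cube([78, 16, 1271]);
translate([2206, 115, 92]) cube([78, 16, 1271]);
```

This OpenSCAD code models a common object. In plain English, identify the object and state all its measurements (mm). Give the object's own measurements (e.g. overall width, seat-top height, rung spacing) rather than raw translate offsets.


A fence section. Two 115×115 mm posts, 1461 mm tall, stand on the floor with a clear span of 2334 mm between their inner faces. Two horizontal rails of 115×95 mm section span the gap between the posts with their undersides at z = 172 mm and z = 1198 mm, flush with the posts' −y face. 9 pickets, each 78 mm wide, 16 mm thick and 1271 mm tall, are fixed to the +y face of the rails with their bottoms at z = 92 mm, spaced across the span with a 163 mm gap after the −x post and between neighbouring pickets, with 165 mm left before the +x post.


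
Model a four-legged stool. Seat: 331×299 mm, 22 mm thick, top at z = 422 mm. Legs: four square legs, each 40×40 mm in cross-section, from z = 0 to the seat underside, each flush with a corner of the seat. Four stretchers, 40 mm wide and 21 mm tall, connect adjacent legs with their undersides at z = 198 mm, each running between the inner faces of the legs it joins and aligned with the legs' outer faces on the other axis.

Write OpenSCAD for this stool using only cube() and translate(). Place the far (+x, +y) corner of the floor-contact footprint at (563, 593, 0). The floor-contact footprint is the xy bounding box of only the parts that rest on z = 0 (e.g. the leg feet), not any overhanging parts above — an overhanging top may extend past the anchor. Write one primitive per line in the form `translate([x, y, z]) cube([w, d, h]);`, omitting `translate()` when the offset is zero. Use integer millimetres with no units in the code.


translate([232, 294, 400]) cube([331, 299, 22]);
translate([232, 294, 0]) cube([40, 40, 400]);
translate([523, 294, 0]) cube([40, 40, 400]);
translate([232, 553, 0]) cube([40, 40, 400]);
translate([523, 553, 0]) cube([40, 40, 400]);
translate([272, 294, 198]) cube([251, 40, 21]);
translate([272, 553, 198]) cube([251, 40, 21]);
translate([232, 334, 198]) cube([40, 219, 21]);
translate([523, 334, 198]) cube([40, 219, 21]);


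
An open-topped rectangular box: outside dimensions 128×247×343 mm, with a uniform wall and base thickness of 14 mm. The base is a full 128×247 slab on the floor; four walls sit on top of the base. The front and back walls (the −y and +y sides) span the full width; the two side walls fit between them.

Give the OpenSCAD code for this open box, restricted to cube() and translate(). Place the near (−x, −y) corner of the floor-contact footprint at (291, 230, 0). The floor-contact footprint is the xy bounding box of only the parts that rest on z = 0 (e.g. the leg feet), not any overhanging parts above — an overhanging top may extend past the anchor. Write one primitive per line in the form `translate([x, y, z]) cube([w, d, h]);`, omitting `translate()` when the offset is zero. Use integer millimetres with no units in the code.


translate([291, 230, 0]) cube([128, 247, 14]);
translate([291, 230, 14]) cube([128, 14, 329]);
translate([291, 463, 14]) cube([128, 14, 329]);
translate([291, 244, 14]) cube([14, 219, 329]);
translate([405, 244, 14]) cube([14, 219, 329]);


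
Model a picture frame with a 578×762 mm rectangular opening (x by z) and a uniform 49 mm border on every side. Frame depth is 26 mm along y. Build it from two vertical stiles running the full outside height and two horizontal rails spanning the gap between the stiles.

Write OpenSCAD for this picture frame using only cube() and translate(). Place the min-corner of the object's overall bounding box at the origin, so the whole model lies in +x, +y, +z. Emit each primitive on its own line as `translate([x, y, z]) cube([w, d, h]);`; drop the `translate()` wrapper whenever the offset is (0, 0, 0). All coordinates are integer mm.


cube([49, 26, 860]);
translate([627, 0, 0]) cube([49, 26, 860]);
translate([49, 0, 0]) cube([578, 26, 49]);
translate([49, 0, 811]) cube([578, 26, 49]);


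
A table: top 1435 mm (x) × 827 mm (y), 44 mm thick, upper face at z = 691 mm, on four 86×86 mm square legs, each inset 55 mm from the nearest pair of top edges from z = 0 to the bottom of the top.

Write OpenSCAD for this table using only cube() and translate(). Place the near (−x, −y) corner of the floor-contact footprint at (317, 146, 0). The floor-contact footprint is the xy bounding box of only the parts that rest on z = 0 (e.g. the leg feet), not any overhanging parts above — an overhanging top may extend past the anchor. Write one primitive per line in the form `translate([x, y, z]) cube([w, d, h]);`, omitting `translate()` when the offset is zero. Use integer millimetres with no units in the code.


// leg_h = 691 - 44 = 647
translate([262, 91, 647]) cube([1435, 827, 44]);
translate([317, 146, 0]) cube([86, 86, 647]);
translate([1556, 146, 0]) cube([86, 86, 647]);
translate([317, 777, 0]) cube([86, 86, 647]);
translate([1556, 777, 0]) cube([86, 86, 647]);


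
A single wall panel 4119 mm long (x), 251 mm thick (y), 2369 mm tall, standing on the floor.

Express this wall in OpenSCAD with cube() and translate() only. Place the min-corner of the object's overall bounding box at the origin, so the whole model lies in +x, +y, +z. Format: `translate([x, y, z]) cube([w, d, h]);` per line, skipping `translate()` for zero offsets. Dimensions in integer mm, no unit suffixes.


cube([4119, 251, 2369]);


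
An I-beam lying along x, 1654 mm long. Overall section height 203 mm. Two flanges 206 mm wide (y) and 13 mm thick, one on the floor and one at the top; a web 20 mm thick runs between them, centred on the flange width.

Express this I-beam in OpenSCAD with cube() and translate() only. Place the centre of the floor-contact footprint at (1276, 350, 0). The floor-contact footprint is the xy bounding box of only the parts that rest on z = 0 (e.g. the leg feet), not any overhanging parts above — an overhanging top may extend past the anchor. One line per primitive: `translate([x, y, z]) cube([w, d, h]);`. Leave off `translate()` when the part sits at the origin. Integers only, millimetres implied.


translate([449, 247, 0]) cube([1654, 206, 13]);
translate([449, 340, 13]) cube([1654, 20, 177]);
translate([449, 247, 190]) cube([1654, 206, 13]);


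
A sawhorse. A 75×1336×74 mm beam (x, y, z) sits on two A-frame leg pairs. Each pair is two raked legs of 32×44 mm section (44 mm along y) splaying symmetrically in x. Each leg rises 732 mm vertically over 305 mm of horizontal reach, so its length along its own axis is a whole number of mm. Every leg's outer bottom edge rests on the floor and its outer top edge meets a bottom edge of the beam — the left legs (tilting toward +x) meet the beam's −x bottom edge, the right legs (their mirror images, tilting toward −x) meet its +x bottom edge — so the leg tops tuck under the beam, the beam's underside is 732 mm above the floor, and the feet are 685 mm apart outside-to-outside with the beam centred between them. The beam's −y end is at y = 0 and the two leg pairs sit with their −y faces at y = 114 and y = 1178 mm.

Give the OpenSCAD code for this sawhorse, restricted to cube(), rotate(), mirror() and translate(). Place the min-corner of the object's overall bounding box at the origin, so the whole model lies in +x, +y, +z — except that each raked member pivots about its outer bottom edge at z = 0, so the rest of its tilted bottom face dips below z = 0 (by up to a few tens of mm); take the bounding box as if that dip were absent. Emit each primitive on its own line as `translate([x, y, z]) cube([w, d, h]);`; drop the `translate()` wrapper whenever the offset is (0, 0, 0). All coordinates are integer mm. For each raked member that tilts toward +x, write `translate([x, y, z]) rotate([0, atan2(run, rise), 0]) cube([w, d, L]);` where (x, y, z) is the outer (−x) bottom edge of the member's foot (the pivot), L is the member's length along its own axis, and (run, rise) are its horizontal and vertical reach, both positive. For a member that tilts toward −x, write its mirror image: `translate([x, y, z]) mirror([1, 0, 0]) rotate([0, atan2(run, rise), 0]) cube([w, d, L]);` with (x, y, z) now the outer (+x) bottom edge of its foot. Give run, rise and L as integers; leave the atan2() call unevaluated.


// leg length = √(305² + 732²) = 793
// right-leg outer foot x = 2·305 + 75 = 685
// beam min-corner = (305, 0, 732)
translate([305, 0, 732]) cube([75, 1336, 74]);
translate([0, 114, 0]) rotate([0, atan2(305, 732), 0]) cube([32, 44, 793]);
translate([685, 114, 0]) mirror([1, 0, 0]) rotate([0, atan2(305, 732), 0]) cube([32, 44, 793]);
translate([0, 1178, 0]) rotate([0, atan2(305, 732), 0]) cube([32, 44, 793]);
translate([685, 1178, 0]) mirror([1, 0, 0]) rotate([0, atan2(305, 732), 0]) cube([32, 44, 793]);


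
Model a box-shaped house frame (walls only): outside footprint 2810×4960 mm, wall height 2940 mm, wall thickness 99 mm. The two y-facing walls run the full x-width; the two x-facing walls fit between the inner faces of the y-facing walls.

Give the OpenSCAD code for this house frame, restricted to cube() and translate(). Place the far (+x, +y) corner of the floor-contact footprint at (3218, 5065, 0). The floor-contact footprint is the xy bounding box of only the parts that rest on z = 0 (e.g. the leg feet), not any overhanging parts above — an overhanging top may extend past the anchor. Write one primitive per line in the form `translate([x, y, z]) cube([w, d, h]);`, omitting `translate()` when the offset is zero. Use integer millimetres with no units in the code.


translate([408, 105, 0]) cube([2810, 99, 2940]);
translate([408, 4966, 0]) cube([2810, 99, 2940]);
translate([408, 204, 0]) cube([99, 4762, 2940]);
translate([3119, 204, 0]) cube([99, 4762, 2940]);


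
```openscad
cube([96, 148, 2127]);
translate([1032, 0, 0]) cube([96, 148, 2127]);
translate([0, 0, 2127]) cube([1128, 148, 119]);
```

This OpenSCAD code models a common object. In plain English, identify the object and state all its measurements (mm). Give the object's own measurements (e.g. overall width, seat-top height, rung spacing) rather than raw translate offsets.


A door frame. The clear opening is 936 mm wide and 2127 mm high. Two 96 mm wide jambs, 148 mm deep, stand either side of the opening from the floor to the top of the opening. A 119 mm thick head sits across the top of both jambs, spanning the full outside width of the frame.


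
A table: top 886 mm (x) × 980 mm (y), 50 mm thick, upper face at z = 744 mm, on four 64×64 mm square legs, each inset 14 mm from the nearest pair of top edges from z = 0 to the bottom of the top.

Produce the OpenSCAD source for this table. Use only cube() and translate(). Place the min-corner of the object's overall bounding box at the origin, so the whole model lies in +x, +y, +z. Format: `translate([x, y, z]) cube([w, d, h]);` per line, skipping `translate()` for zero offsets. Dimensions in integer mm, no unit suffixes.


translate([0, 0, 694]) cube([886, 980, 50]);
translate([14, 14, 0]) cube([64, 64, 694]);
translate([808, 14, 0]) cube([64, 64, 694]);
translate([14, 902, 0]) cube([64, 64, 694]);
translate([808, 902, 0]) cube([64, 64, 694]);


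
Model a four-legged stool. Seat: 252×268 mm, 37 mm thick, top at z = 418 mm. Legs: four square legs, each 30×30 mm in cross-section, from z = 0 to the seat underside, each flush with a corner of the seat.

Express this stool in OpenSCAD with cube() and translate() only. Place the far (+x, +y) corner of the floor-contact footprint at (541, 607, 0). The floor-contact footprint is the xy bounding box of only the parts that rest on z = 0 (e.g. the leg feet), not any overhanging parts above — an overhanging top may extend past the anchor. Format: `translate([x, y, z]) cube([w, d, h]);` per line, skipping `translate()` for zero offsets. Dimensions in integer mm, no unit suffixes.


// leg_h = 418 - 37 = 381
translate([289, 339, 381]) cube([252, 268, 37]);
translate([289, 339, 0]) cube([30, 30, 381]);
translate([511, 339, 0]) cube([30, 30, 381]);
translate([289, 577, 0]) cube([30, 30, 381]);
translate([511, 577, 0]) cube([30, 30, 381]);


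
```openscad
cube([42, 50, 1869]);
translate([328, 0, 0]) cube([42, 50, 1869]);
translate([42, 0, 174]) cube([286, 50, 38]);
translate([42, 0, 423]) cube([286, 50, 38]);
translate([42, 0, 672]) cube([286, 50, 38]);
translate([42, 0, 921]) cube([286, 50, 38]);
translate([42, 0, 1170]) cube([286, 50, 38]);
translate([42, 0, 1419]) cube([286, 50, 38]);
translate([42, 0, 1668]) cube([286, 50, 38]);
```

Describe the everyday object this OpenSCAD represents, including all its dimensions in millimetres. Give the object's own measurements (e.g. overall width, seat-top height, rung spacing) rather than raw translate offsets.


A straight ladder. Two 42×50 mm vertical rails, 1869 mm tall, stand 370 mm apart (outside-to-outside) with their front faces coplanar on the −y side. 7 rungs, each 50 mm deep and 38 mm tall, span between the inner faces of the rails, front faces flush with the rails. The lowest rung's underside is at z = 174 mm and rungs are spaced 249 mm apart (underside to underside).


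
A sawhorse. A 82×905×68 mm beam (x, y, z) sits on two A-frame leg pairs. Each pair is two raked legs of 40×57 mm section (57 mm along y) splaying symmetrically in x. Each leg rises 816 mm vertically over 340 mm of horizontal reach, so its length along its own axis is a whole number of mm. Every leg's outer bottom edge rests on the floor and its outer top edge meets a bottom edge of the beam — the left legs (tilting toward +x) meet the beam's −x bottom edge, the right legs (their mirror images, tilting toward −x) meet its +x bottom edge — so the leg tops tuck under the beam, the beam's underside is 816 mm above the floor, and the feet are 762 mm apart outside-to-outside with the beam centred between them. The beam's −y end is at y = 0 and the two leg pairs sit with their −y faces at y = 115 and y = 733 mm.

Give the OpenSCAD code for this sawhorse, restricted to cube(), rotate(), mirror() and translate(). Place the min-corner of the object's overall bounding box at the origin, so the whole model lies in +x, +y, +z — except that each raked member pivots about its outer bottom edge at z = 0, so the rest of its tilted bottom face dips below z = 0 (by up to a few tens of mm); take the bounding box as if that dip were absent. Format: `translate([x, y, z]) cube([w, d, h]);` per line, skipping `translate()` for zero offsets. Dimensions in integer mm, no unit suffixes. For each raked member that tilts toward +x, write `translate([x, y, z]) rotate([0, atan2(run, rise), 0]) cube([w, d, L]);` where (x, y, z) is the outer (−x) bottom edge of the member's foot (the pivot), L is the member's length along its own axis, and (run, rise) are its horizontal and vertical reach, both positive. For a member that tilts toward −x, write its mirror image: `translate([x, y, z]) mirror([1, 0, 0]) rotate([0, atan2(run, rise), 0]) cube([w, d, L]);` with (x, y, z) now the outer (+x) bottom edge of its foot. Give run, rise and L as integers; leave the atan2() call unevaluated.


// leg length = √(340² + 816²) = 884
// right-leg outer foot x = 2·340 + 82 = 762
// beam min-corner = (340, 0, 816)
translate([340, 0, 816]) cube([82, 905, 68]);
translate([0, 115, 0]) rotate([0, atan2(340, 816), 0]) cube([40, 57, 884]);
translate([762, 115, 0]) mirror([1, 0, 0]) rotate([0, atan2(340, 816), 0]) cube([40, 57, 884]);
translate([0, 733, 0]) rotate([0, atan2(340, 816), 0]) cube([40, 57, 884]);
translate([762, 733, 0]) mirror([1, 0, 0]) rotate([0, atan2(340, 816), 0]) cube([40, 57, 884]);


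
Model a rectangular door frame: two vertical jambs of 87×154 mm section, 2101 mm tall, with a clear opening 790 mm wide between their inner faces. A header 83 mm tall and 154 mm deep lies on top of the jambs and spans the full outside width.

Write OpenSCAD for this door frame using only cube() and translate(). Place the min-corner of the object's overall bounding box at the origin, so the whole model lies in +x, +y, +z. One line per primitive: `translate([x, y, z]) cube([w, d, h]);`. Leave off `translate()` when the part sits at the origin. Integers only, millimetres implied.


cube([87, 154, 2101]);
translate([877, 0, 0]) cube([87, 154, 2101]);
translate([0, 0, 2101]) cube([964, 154, 83]);


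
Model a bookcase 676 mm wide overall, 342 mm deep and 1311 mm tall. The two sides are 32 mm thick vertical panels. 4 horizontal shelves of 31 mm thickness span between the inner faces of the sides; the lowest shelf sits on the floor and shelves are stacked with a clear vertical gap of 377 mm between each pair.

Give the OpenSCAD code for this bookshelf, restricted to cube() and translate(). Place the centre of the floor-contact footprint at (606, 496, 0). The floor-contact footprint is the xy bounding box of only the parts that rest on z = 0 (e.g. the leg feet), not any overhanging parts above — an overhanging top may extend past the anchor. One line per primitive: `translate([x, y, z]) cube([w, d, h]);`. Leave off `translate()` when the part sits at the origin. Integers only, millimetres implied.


translate([268, 325, 0]) cube([32, 342, 1311]);
translate([912, 325, 0]) cube([32, 342, 1311]);
translate([300, 325, 0]) cube([612, 342, 31]);
translate([300, 325, 408]) cube([612, 342, 31]);
translate([300, 325, 816]) cube([612, 342, 31]);
translate([300, 325, 1224]) cube([612, 342, 31]);


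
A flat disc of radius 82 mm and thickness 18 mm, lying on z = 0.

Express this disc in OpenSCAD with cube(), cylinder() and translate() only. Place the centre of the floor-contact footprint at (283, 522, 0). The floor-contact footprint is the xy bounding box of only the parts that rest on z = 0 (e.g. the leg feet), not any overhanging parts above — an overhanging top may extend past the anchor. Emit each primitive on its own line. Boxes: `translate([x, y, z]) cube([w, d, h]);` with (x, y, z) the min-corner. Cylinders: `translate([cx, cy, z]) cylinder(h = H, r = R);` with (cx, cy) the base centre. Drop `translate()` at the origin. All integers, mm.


translate([283, 522, 0]) cylinder(h = 18, r = 82);


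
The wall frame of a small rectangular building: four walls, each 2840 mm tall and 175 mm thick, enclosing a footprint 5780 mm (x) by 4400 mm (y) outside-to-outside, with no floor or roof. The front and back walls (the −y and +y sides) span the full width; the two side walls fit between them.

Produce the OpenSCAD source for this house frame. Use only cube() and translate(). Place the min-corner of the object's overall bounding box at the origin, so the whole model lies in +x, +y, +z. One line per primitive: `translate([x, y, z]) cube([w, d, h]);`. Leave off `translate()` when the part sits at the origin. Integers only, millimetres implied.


cube([5780, 175, 2840]);
translate([0, 4225, 0]) cube([5780, 175, 2840]);
translate([0, 175, 0]) cube([175, 4050, 2840]);
translate([5605, 175, 0]) cube([175, 4050, 2840]);


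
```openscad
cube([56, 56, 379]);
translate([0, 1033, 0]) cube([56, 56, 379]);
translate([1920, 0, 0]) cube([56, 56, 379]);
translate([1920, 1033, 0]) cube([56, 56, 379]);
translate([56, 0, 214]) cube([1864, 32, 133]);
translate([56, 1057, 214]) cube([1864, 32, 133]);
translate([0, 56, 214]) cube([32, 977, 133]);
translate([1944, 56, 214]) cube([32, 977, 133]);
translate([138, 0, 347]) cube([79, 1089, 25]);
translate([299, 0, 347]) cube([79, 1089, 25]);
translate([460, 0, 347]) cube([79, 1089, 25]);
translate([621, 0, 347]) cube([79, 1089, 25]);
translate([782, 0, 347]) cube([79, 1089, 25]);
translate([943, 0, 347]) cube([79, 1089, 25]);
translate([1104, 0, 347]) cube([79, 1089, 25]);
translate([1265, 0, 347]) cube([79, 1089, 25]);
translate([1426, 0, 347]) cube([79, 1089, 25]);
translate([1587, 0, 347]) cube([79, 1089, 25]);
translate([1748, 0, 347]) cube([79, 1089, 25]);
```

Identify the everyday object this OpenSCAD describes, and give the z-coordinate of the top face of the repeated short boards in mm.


A bed frame. The slat-top height is 372 mm.

Four posts, four rails, and a row of slats — a bed frame. Slats sit on the rails at z = 214 + 133 = 347; with slat thickness 25, the top is 372 mm.


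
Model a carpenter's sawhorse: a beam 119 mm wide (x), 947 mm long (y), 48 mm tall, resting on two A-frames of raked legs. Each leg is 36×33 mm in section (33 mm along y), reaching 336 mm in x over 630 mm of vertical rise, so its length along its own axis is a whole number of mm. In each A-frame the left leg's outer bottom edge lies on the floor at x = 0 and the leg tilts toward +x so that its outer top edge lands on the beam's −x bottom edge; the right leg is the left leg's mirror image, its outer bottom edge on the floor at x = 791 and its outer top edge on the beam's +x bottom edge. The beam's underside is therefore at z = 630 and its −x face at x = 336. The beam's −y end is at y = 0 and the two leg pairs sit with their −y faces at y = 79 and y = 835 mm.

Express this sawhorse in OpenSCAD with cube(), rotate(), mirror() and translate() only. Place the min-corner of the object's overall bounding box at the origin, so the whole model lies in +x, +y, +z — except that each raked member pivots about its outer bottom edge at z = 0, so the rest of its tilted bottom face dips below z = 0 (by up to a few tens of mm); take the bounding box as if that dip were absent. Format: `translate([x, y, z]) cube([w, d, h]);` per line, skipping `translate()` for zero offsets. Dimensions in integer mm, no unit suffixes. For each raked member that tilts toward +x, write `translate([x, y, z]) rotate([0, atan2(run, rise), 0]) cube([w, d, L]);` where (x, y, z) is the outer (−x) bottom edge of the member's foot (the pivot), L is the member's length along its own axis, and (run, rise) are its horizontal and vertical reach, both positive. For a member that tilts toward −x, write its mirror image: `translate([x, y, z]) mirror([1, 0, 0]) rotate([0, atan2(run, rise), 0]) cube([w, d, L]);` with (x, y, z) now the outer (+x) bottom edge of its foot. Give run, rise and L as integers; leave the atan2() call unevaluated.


// leg length = √(336² + 630²) = 714
// right-leg outer foot x = 2·336 + 119 = 791
// beam min-corner = (336, 0, 630)
translate([336, 0, 630]) cube([119, 947, 48]);
translate([0, 79, 0]) rotate([0, atan2(336, 630), 0]) cube([36, 33, 714]);
translate([791, 79, 0]) mirror([1, 0, 0]) rotate([0, atan2(336, 630), 0]) cube([36, 33, 714]);
translate([0, 835, 0]) rotate([0, atan2(336, 630), 0]) cube([36, 33, 714]);
translate([791, 835, 0]) mirror([1, 0, 0]) rotate([0, atan2(336, 630), 0]) cube([36, 33, 714]);


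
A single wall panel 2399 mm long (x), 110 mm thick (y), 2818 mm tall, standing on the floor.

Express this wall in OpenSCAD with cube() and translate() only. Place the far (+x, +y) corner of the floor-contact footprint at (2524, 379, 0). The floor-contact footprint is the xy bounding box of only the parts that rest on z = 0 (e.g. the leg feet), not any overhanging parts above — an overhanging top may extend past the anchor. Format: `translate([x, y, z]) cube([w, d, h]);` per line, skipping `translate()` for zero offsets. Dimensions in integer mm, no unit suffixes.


translate([125, 269, 0]) cube([2399, 110, 2818]);


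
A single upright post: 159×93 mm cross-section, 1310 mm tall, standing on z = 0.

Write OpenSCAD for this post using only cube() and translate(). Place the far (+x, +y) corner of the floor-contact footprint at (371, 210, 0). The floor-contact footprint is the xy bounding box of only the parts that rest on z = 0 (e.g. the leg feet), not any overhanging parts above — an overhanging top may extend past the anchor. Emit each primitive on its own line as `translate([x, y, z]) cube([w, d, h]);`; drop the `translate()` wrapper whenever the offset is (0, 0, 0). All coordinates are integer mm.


translate([212, 117, 0]) cube([159, 93, 1310]);


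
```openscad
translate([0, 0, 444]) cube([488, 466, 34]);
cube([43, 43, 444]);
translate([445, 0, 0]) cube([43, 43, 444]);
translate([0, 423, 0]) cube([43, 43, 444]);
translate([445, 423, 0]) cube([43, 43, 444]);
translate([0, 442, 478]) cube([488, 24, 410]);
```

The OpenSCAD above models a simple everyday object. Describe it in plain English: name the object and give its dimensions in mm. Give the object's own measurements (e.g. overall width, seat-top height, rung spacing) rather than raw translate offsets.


A chair. The seat is a 488×466×34 mm slab with its top at z = 478 mm, on four 43×43 mm corner legs (flush with the seat edges, standing on z = 0). A flat backrest 24 mm thick, 410 mm tall, spans the full seat width and rises from the seat top along its +y edge, rear face flush with the rear of the seat.


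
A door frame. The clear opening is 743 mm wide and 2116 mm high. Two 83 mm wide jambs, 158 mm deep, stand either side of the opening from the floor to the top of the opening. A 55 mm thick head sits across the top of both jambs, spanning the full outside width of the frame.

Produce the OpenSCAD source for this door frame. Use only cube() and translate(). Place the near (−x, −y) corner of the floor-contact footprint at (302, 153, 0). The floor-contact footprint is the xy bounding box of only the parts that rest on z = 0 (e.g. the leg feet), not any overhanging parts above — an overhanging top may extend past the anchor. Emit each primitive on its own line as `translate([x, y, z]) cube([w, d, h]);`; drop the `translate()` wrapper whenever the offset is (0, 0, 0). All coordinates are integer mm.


translate([302, 153, 0]) cube([83, 158, 2116]);
translate([1128, 153, 0]) cube([83, 158, 2116]);
translate([302, 153, 2116]) cube([909, 158, 55]);


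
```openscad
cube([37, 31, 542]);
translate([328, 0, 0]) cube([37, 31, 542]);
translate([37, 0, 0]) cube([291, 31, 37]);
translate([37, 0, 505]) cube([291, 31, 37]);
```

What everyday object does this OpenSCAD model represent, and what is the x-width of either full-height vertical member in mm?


A picture frame. The border width is 37 mm.

Four thin pieces enclosing a rectangular opening — a picture frame. The two full-height stiles are 542 mm tall; the top rail sits at z = 505 and is 37 mm tall, so the border above the opening is 542 − 505 = 37 mm, matching the stile x-width.


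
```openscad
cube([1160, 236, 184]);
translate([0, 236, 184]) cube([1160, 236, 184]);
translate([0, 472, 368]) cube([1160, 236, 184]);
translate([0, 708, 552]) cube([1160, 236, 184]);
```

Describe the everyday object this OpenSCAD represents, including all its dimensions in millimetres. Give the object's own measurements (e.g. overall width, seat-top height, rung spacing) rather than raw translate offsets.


A straight staircase of 4 solid steps. Each step is 1160 mm wide (x), 236 mm deep (y, the going) and 184 mm tall (the rise). The first step rests on the floor; each subsequent step sits one going further in +y and one rise higher in +z, directly behind and above the previous step with no overlap.


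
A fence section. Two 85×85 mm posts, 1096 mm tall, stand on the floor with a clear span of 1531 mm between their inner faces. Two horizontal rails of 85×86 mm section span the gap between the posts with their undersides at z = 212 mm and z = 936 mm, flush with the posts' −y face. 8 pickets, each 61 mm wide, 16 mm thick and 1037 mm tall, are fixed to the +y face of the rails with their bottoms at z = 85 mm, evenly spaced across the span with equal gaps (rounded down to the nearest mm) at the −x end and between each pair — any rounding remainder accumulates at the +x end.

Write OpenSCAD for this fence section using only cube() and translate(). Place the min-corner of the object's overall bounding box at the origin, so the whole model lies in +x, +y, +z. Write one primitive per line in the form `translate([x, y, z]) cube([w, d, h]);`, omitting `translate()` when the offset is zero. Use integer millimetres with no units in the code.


cube([85, 85, 1096]);
translate([1616, 0, 0]) cube([85, 85, 1096]);
translate([85, 0, 212]) cube([1531, 85, 86]);
translate([85, 0, 936]) cube([1531, 85, 86]);
translate([200, 85, 85]) cube([61, 16, 1037]);
translate([376, 85, 85]) cube([61, 16, 1037]);
translate([552, 85, 85]) cube([61, 16, 1037]);
translate([728, 85, 85]) cube([61, 16, 1037]);
translate([904, 85, 85]) cube([61, 16, 1037]);
translate([1080, 85, 85]) cube([61, 16, 1037]);
translate([1256, 85, 85]) cube([61, 16, 1037]);
translate([1432, 85, 85]) cube([61, 16, 1037]);


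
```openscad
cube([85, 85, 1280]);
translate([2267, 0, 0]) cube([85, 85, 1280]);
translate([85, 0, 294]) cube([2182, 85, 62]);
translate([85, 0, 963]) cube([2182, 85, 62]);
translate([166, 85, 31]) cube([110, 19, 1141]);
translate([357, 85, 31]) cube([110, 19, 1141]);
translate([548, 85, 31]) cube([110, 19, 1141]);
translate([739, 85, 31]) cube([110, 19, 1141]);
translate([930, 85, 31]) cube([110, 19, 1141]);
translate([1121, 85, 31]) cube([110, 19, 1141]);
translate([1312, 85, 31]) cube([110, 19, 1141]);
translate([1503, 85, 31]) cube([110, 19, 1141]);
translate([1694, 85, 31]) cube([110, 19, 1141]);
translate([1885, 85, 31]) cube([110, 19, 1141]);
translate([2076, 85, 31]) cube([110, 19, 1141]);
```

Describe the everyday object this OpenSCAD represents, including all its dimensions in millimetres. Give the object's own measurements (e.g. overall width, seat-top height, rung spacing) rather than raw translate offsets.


A fence section. Two 85×85 mm posts, 1280 mm tall, stand on the floor with a clear span of 2182 mm between their inner faces. Two horizontal rails of 85×62 mm section span the gap between the posts with their undersides at z = 294 mm and z = 963 mm, flush with the posts' −y face. 11 pickets, each 110 mm wide, 19 mm thick and 1141 mm tall, are fixed to the +y face of the rails with their bottoms at z = 31 mm, spaced across the span with a 81 mm gap after the −x post and between neighbouring pickets and before the +x post.


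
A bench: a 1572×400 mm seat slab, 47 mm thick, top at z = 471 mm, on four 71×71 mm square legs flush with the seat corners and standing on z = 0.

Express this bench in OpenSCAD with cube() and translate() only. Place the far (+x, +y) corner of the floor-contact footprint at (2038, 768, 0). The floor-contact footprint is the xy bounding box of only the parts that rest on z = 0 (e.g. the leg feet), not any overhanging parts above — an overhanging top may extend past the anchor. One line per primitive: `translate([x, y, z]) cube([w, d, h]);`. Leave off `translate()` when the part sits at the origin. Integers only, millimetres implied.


// leg_h = 471 − 47 = 424
translate([466, 368, 424]) cube([1572, 400, 47]);
translate([466, 368, 0]) cube([71, 71, 424]);
translate([466, 697, 0]) cube([71, 71, 424]);
translate([1967, 368, 0]) cube([71, 71, 424]);
translate([1967, 697, 0]) cube([71, 71, 424]);


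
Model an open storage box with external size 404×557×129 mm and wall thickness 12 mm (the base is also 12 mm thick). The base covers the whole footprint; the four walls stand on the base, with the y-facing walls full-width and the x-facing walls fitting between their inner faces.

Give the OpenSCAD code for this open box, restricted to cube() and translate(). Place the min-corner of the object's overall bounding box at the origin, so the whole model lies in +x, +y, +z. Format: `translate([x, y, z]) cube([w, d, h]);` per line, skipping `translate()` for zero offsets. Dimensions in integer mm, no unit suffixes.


cube([404, 557, 12]);
translate([0, 0, 12]) cube([404, 12, 117]);
translate([0, 545, 12]) cube([404, 12, 117]);
translate([0, 12, 12]) cube([12, 533, 117]);
translate([392, 12, 12]) cube([12, 533, 117]);


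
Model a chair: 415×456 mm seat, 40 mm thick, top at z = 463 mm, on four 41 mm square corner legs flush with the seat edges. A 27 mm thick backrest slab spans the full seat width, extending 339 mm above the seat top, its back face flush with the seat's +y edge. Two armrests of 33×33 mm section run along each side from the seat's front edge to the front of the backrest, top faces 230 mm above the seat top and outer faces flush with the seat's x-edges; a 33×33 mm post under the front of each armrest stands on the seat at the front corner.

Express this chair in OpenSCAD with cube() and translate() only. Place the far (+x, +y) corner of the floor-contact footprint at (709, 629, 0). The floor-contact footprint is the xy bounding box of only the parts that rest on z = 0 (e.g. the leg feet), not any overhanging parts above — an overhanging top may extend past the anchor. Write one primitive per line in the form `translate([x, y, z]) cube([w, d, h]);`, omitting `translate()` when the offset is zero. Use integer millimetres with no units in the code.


translate([294, 173, 423]) cube([415, 456, 40]);
translate([294, 173, 0]) cube([41, 41, 423]);
translate([668, 173, 0]) cube([41, 41, 423]);
translate([294, 588, 0]) cube([41, 41, 423]);
translate([668, 588, 0]) cube([41, 41, 423]);
translate([294, 602, 463]) cube([415, 27, 339]);
translate([294, 173, 660]) cube([33, 429, 33]);
translate([676, 173, 660]) cube([33, 429, 33]);
translate([294, 173, 463]) cube([33, 33, 197]);
translate([676, 173, 463]) cube([33, 33, 197]);


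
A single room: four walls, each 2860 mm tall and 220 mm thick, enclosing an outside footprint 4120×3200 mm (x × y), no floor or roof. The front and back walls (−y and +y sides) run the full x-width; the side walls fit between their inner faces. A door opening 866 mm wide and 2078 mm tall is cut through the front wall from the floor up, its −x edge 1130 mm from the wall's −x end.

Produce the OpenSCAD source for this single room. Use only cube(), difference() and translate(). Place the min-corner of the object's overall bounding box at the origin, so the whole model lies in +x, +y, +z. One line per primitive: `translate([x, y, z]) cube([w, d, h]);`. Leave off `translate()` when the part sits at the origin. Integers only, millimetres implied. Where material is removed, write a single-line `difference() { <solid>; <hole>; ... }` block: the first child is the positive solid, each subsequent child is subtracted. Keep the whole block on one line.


difference() { cube([4120, 220, 2860]); translate([1130, 0, 0]) cube([866, 220, 2078]); }
translate([0, 2980, 0]) cube([4120, 220, 2860]);
translate([0, 220, 0]) cube([220, 2760, 2860]);
translate([3900, 220, 0]) cube([220, 2760, 2860]);


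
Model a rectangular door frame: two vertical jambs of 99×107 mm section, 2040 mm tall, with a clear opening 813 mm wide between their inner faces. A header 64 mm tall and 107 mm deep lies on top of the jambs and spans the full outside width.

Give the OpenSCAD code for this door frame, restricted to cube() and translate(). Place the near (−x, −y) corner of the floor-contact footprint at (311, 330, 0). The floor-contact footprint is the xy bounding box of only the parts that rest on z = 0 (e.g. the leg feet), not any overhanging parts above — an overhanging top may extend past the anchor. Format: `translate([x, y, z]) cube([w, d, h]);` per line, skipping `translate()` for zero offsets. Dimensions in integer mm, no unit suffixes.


translate([311, 330, 0]) cube([99, 107, 2040]);
translate([1223, 330, 0]) cube([99, 107, 2040]);
translate([311, 330, 2040]) cube([1011, 107, 64]);


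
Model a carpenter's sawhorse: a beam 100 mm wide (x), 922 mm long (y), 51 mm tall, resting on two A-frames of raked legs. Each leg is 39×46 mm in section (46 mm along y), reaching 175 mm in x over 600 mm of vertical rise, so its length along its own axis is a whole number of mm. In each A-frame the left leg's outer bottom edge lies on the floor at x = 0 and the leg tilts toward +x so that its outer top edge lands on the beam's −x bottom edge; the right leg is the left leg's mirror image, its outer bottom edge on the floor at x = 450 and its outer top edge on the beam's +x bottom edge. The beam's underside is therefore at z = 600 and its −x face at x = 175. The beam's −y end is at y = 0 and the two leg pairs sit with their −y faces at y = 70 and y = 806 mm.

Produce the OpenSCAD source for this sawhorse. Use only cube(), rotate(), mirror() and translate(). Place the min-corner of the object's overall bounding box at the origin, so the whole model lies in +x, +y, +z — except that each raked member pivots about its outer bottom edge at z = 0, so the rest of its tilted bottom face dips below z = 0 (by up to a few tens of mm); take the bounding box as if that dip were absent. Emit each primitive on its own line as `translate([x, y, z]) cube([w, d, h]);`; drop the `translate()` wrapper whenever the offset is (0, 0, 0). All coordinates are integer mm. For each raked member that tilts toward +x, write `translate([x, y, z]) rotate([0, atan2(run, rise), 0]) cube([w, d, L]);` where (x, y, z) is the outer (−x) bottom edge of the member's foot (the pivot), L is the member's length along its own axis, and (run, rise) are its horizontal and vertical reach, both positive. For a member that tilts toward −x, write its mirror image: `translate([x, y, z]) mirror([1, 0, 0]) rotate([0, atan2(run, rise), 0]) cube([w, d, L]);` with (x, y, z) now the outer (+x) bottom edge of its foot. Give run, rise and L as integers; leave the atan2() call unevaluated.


// leg length = √(175² + 600²) = 625
// right-leg outer foot x = 2·175 + 100 = 450
// beam min-corner = (175, 0, 600)
translate([175, 0, 600]) cube([100, 922, 51]);
translate([0, 70, 0]) rotate([0, atan2(175, 600), 0]) cube([39, 46, 625]);
translate([450, 70, 0]) mirror([1, 0, 0]) rotate([0, atan2(175, 600), 0]) cube([39, 46, 625]);
translate([0, 806, 0]) rotate([0, atan2(175, 600), 0]) cube([39, 46, 625]);
translate([450, 806, 0]) mirror([1, 0, 0]) rotate([0, atan2(175, 600), 0]) cube([39, 46, 625]);


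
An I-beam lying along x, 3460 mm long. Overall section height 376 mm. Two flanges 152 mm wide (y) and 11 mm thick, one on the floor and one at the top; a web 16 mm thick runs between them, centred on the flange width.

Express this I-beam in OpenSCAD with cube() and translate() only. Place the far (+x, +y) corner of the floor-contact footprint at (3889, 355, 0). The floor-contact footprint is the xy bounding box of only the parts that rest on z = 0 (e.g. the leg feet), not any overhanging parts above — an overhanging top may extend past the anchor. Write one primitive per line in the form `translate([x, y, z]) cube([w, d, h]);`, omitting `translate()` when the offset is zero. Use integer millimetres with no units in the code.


translate([429, 203, 0]) cube([3460, 152, 11]);
translate([429, 271, 11]) cube([3460, 16, 354]);
translate([429, 203, 365]) cube([3460, 152, 11]);


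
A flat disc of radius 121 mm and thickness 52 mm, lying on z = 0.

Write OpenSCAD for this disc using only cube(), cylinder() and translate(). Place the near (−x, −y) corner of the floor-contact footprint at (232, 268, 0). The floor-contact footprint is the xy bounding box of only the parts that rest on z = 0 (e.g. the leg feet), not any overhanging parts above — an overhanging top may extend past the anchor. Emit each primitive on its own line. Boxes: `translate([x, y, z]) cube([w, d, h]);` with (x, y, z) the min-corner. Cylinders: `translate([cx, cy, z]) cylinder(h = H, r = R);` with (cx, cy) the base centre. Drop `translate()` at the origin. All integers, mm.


translate([353, 389, 0]) cylinder(h = 52, r = 121);
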